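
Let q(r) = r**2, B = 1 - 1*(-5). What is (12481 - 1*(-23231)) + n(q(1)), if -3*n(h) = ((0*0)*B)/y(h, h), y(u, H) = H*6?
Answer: 35712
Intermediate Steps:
B = 6 (B = 1 + 5 = 6)
y(u, H) = 6*H
n(h) = 0 (n(h) = -(0*0)*6/(3*(6*h)) = -0*6*1/(6*h)/3 = -0*1/(6*h) = -1/3*0 = 0)
(12481 - 1*(-23231)) + n(q(1)) = (12481 - 1*(-23231)) + 0 = (12481 + 23231) + 0 = 35712 + 0 = 35712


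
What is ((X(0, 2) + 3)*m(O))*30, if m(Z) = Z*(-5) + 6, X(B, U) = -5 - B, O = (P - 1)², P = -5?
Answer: 10440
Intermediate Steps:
O = 36 (O = (-5 - 1)² = (-6)² = 36)
m(Z) = 6 - 5*Z (m(Z) = -5*Z + 6 = 6 - 5*Z)
((X(0, 2) + 3)*m(O))*30 = (((-5 - 1*0) + 3)*(6 - 5*36))*30 = (((-5 + 0) + 3)*(6 - 180))*30 = ((-5 + 3)*(-174))*30 = -2*(-174)*30 = 348*30 = 10440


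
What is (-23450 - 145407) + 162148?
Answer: -6709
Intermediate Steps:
(-23450 - 145407) + 162148 = -168857 + 162148 = -6709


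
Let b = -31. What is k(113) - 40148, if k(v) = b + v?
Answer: -40066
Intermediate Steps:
k(v) = -31 + v
k(113) - 40148 = (-31 + 113) - 40148 = 82 - 40148 = -40066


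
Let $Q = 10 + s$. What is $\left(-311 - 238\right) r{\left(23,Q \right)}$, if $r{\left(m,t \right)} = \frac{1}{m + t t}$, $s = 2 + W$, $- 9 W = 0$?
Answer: $- \frac{549}{167} \approx -3.2874$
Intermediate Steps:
$W = 0$ ($W = \left(- \frac{1}{9}\right) 0 = 0$)
$s = 2$ ($s = 2 + 0 = 2$)
$Q = 12$ ($Q = 10 + 2 = 12$)
$r{\left(m,t \right)} = \frac{1}{m + t^{2}}$
$\left(-311 - 238\right) r{\left(23,Q \right)} = \frac{-311 - 238}{23 + 12^{2}} = - \frac{549}{23 + 144} = - \frac{549}{167}$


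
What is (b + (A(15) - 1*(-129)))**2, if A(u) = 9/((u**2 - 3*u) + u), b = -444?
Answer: 419102784/4225 ≈ 99196.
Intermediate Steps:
A(u) = 9/(u**2 - 2*u)
(b + (A(15) - 1*(-129)))**2 = (-444 + (9/(15*(-2 + 15)) - 1*(-129)))**2 = (-444 + (9*(1/15)/13 + 129))**2 = (-444 + (9*(1/15)*(1/13) + 129))**2 = (-444 + (3/65 + 129))**2 = (-444 + 8388/65)**2 = (-20472/65)**2 = 419102784/4225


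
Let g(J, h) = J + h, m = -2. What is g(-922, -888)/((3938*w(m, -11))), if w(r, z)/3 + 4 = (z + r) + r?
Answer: 905/112233 ≈ 0.0080636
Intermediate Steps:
w(r, z) = -12 + 3*z + 6*r (w(r, z) = -12 + 3*((z + r) + r) = -12 + 3*((r + z) + r) = -12 + 3*(z + 2*r) = -12 + (3*z + 6*r) = -12 + 3*z + 6*r)
g(-922, -888)/((3938*w(m, -11))) = (-922 - 888)/((3938*(-12 + 3*(-11) + 6*(-2)))) = -1810*1/(3938*(-12 - 33 - 12)) = -1810/(3938*(-57)) = -1810/(-224466) = -1810*(-1/224466) = 905/112233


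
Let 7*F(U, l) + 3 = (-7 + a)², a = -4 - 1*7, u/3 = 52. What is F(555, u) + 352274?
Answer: 2466239/7 ≈ 3.5232e+5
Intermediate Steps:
u = 156 (u = 3*52 = 156)
a = -11 (a = -4 - 7 = -11)
F(U, l) = 321/7 (F(U, l) = -3/7 + (-7 - 11)²/7 = -3/7 + (⅐)*(-18)² = -3/7 + (⅐)*324 = -3/7 + 324/7 = 321/7)
F(555, u) + 352274 = 321/7 + 352274 = 2466239/7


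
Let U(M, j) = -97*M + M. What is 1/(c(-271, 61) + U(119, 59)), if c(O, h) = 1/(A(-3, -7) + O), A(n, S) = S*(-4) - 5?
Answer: -248/2833153 ≈ -8.7535e-5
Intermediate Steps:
U(M, j) = -96*M
A(n, S) = -5 - 4*S (A(n, S) = -4*S - 5 = -5 - 4*S)
c(O, h) = 1/(23 + O) (c(O, h) = 1/((-5 - 4*(-7)) + O) = 1/((-5 + 28) + O) = 1/(23 + O))
1/(c(-271, 61) + U(119, 59)) = 1/(1/(23 - 271) - 96*119) = 1/(1/(-248) - 11424) = 1/(-1/248 - 11424) = 1/(-2833153/248) = -248/2833153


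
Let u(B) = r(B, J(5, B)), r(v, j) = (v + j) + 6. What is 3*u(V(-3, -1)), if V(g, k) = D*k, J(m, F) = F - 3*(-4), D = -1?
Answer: 60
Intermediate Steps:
J(m, F) = 12 + F (J(m, F) = F + 12 = 12 + F)
V(g, k) = -k
r(v, j) = 6 + j + v (r(v, j) = (j + v) + 6 = 6 + j + v)
u(B) = 18 + 2*B (u(B) = 6 + (12 + B) + B = 18 + 2*B)
3*u(V(-3, -1)) = 3*(18 + 2*(-1*(-1))) = 3*(18 + 2*1) = 3*(18 + 2) = 3*20 = 60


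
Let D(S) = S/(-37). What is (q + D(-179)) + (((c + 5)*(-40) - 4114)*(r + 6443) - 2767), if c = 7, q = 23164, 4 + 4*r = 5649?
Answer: -2668589677/74 ≈ -3.6062e+7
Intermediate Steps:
r = 5645/4 (r = -1 + (1/4)*5649 = -1 + 5649/4 = 5645/4 ≈ 1411.3)
D(S) = -S/37 (D(S) = S*(-1/37) = -S/37)
(q + D(-179)) + (((c + 5)*(-40) - 4114)*(r + 6443) - 2767) = (23164 - 1/37*(-179)) + (((7 + 5)*(-40) - 4114)*(5645/4 + 6443) - 2767) = (23164 + 179/37) + ((12*(-40) - 4114)*(31417/4) - 2767) = 857247/37 + ((-480 - 4114)*(31417/4) - 2767) = 857247/37 + (-4594*31417/4 - 2767) = 857247/37 + (-72164849/2 - 2767) = 857247/37 - 72170383/2 = -2668589677/74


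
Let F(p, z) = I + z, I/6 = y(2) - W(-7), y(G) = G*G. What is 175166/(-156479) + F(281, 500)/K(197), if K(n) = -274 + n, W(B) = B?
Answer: -102054896/12048883 ≈ -8.4701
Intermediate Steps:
y(G) = G**2
I = 66 (I = 6*(2**2 - 1*(-7)) = 6*(4 + 7) = 6*11 = 66)
F(p, z) = 66 + z
175166/(-156479) + F(281, 500)/K(197) = 175166/(-156479) + (66 + 500)/(-274 + 197) = 175166*(-1/156479) + 566/(-77) = -175166/156479 + 566*(-1/77) = -175166/156479 - 566/77 = -102054896/12048883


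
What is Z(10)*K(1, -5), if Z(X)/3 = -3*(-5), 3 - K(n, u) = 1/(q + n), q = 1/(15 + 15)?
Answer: 2835/31 ≈ 91.452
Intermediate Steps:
q = 1/30 ≈ 0.033333
K(n, u) = 3 - 1/(1/30 + n)
Z(X) = 45 (Z(X) = 3*(-3*(-5)) = 3*15 = 45)
Z(10)*K(1, -5) = 45*(9*(-3 + 10*1)/(1 + 30*1)) = 45*(9*(-3 + 10)/(1 + 30)) = 45*(9*7/31) = 45*(9*(1/31)*7) = 45*(63/31) = 2835/31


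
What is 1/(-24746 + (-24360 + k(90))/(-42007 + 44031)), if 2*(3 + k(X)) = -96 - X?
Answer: -253/6263795 ≈ -4.0391e-5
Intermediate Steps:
k(X) = -51 - X/2 (k(X) = -3 + (-96 - X)/2 = -3 + (-48 - X/2) = -51 - X/2)
1/(-24746 + (-24360 + k(90))/(-42007 + 44031)) = 1/(-24746 + (-24360 + (-51 - 1/2*90))/(-42007 + 44031)) = 1/(-24746 + (-24360 + (-51 - 45))/2024) = 1/(-24746 + (-24360 - 96)*(1/2024)) = 1/(-24746 - 24456*1/2024) = 1/(-24746 - 3057/253) = 1/(-6263795/253) = -253/6263795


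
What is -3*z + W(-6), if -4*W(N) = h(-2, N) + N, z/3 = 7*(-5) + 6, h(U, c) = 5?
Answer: 1045/4 ≈ 261.25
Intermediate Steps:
z = -87 (z = 3*(7*(-5) + 6) = 3*(-35 + 6) = 3*(-29) = -87)
W(N) = -5/4 - N/4 (W(N) = -(5 + N)/4 = -5/4 - N/4)
-3*z + W(-6) = -3*(-87) + (-5/4 - 1/4*(-6)) = 261 + (-5/4 + 3/2) = 261 + 1/4 = 1045/4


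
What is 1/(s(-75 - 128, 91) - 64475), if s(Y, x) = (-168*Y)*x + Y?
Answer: 1/3038786 ≈ 3.2908e-7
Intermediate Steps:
s(Y, x) = Y - 168*Y*x (s(Y, x) = -168*Y*x + Y = Y - 168*Y*x)
1/(s(-75 - 128, 91) - 64475) = 1/((-75 - 128)*(1 - 168*91) - 64475) = 1/(-203*(1 - 15288) - 64475) = 1/(-203*(-15287) - 64475) = 1/(3103261 - 64475) = 1/3038786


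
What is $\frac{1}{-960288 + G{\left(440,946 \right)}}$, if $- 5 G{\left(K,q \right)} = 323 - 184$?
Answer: $- \frac{5}{4801579} \approx -1.0413 \cdot 10^{-6}$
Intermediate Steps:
$G{\left(K,q \right)} = - \frac{139}{5}$ ($G{\left(K,q \right)} = - \frac{323 - 184}{5} = \left(- \frac{1}{5}\right) 139 = - \frac{139}{5}$)
$\frac{1}{-960288 + G{\left(440,946 \right)}} = \frac{1}{-960288 - \frac{139}{5}} = \frac{1}{- \frac{4801579}{5}} = - \frac{5}{4801579}$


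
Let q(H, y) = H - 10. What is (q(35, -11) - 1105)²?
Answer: 1166400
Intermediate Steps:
q(H, y) = -10 + H
(q(35, -11) - 1105)² = ((-10 + 35) - 1105)² = (25 - 1105)² = (-1080)² = 1166400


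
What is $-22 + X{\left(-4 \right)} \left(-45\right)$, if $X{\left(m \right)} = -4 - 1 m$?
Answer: $-22$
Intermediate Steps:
$X{\left(m \right)} = -4 - m$
$-22 + X{\left(-4 \right)} \left(-45\right) = -22 + \left(-4 - -4\right) \left(-45\right) = -22 + \left(-4 + 4\right) \left(-45\right) = -22 + 0 \left(-45\right) = -22 + 0 = -22$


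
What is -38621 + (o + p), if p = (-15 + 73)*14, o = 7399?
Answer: -30410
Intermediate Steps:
p = 812 (p = 58*14 = 812)
-38621 + (o + p) = -38621 + (7399 + 812) = -38621 + 8211 = -30410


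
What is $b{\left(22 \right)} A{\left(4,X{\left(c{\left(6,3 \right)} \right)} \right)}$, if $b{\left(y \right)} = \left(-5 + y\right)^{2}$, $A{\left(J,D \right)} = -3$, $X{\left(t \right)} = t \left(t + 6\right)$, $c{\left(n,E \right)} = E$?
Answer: $-867$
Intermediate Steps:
$X{\left(t \right)} = t \left(6 + t\right)$
$b{\left(22 \right)} A{\left(4,X{\left(c{\left(6,3 \right)} \right)} \right)} = \left(-5 + 22\right)^{2} \left(-3\right) = 17^{2} \left(-3\right) = 289 \left(-3\right) = -867$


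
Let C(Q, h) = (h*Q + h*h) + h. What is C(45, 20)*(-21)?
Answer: -27720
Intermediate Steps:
C(Q, h) = h + h² + Q*h (C(Q, h) = (Q*h + h²) + h = (h² + Q*h) + h = h + h² + Q*h)
C(45, 20)*(-21) = (20*(1 + 45 + 20))*(-21) = (20*66)*(-21) = 1320*(-21) = -27720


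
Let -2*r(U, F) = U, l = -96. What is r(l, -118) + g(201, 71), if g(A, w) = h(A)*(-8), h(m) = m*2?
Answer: -3168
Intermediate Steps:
r(U, F) = -U/2
h(m) = 2*m
g(A, w) = -16*A (g(A, w) = (2*A)*(-8) = -16*A)
r(l, -118) + g(201, 71) = -½*(-96) - 16*201 = 48 - 3216 = -3168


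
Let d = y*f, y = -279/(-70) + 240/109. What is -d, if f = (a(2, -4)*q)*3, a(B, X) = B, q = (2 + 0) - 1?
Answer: -141633/3815 ≈ -37.125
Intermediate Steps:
q = 1 (q = 2 - 1 = 1)
y = 47211/7630 (y = -279*(-1/70) + 240*(1/109) = 279/70 + 240/109 = 47211/7630 ≈ 6.1875)
f = 6 (f = (2*1)*3 = 2*3 = 6)
d = 141633/3815 (d = (47211/7630)*6 = 141633/3815 ≈ 37.125)
-d = -1*141633/3815 = -141633/3815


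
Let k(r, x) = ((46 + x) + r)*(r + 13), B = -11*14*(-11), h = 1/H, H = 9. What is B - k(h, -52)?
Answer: 143468/81 ≈ 1771.2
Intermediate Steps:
h = ⅑ (h = 1/9 = ⅑ ≈ 0.11111)
B = 1694 (B = -154*(-11) = 1694)
k(r, x) = (13 + r)*(46 + r + x) (k(r, x) = (46 + r + x)*(13 + r) = (13 + r)*(46 + r + x))
B - k(h, -52) = 1694 - (598 + (⅑)² + 13*(-52) + 59*(⅑) + (⅑)*(-52)) = 1694 - (598 + 1/81 - 676 + 59/9 - 52/9) = 1694 - 1*(-6254/81) = 1694 + 6254/81 = 143468/81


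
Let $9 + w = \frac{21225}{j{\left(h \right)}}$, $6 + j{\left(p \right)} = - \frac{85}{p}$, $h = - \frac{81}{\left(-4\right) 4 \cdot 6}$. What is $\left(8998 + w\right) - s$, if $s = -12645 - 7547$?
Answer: $\frac{83526567}{2882} \approx 28982.0$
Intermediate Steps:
$h = \frac{27}{32}$ ($h = - \frac{81}{\left(-16\right) 6} = - \frac{81}{-96} = \left(-81\right) \left(- \frac{1}{96}\right) = \frac{27}{32} \approx 0.84375$)
$j{\left(p \right)} = -6 - \frac{85}{p}$
$s = -20192$
$w = - \frac{599013}{2882}$ ($w = -9 + \frac{21225}{-6 - \frac{85}{\frac{27}{32}}} = -9 + \frac{21225}{-6 - \frac{2720}{27}} = -9 + \frac{21225}{- \frac{2882}{27}} = -9 + 21225 \left(- \frac{27}{2882}\right) = -9 - \frac{573075}{2882} = - \frac{599013}{2882} \approx -207.85$)
$\left(8998 + w\right) - s = \left(8998 - \frac{599013}{2882}\right) - -20192 = \frac{25333223}{2882} + 20192 = \frac{83526567}{2882}$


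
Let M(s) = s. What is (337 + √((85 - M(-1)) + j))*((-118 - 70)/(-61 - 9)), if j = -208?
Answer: 31678/35 + 94*I*√122/35 ≈ 905.09 + 29.665*I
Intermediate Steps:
(337 + √((85 - M(-1)) + j))*((-118 - 70)/(-61 - 9)) = (337 + √((85 - 1*(-1)) - 208))*((-118 - 70)/(-61 - 9)) = (337 + √((85 + 1) - 208))*(-188/(-70)) = (337 + √(86 - 208))*(-188*(-1/70)) = (337 + √(-122))*(94/35) = (337 + I*√122)*(94/35) = 31678/35 + 94*I*√122/35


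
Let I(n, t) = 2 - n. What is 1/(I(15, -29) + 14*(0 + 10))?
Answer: 1/127 ≈ 0.0078740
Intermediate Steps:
1/(I(15, -29) + 14*(0 + 10)) = 1/((2 - 1*15) + 14*(0 + 10)) = 1/((2 - 15) + 14*10) = 1/(-13 + 140) = 1/127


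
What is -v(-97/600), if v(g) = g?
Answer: 97/600 ≈ 0.16167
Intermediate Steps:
-v(-97/600) = -(-97)/600 = -1*(-97/600) = 97/600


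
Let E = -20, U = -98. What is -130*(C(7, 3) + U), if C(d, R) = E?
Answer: 15340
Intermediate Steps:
C(d, R) = -20
-130*(C(7, 3) + U) = -130*(-20 - 98) = -130*(-118) = 15340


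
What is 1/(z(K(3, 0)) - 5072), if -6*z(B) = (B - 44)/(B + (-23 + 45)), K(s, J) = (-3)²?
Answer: -186/943357 ≈ -0.00019717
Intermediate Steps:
K(s, J) = 9
z(B) = -(-44 + B)/(6*(22 + B)) (z(B) = -(B - 44)/(6*(B + (-23 + 45))) = -(-44 + B)/(6*(B + 22)) = -(-44 + B)/(6*(22 + B)))
1/(z(K(3, 0)) - 5072) = 1/((44 - 1*9)/(6*(22 + 9)) - 5072) = 1/((⅙)*(44 - 9)/31 - 5072) = 1/((⅙)*(1/31)*35 - 5072) = 1/(35/186 - 5072) = 1/(-943357/186) = -186/943357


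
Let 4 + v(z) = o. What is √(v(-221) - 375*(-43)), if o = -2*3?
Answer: √16115 ≈ 126.94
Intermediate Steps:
o = -6
v(z) = -10 (v(z) = -4 - 6 = -10)
√(v(-221) - 375*(-43)) = √(-10 - 375*(-43)) = √(-10 + 16125) = √16115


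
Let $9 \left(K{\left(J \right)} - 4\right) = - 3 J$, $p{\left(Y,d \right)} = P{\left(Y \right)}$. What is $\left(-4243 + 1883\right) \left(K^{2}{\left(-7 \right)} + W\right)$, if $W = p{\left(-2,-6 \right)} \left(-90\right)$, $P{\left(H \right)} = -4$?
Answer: $- \frac{8498360}{9} \approx -9.4426 \cdot 10^{5}$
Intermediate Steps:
$p{\left(Y,d \right)} = -4$
$K{\left(J \right)} = 4 - \frac{J}{3}$ ($K{\left(J \right)} = 4 + \frac{\left(-3\right) J}{9} = 4 - \frac{J}{3}$)
$W = 360$ ($W = \left(-4\right) \left(-90\right) = 360$)
$\left(-4243 + 1883\right) \left(K^{2}{\left(-7 \right)} + W\right) = \left(-4243 + 1883\right) \left(\left(4 - - \frac{7}{3}\right)^{2} + 360\right) = - 2360 \left(\left(4 + \frac{7}{3}\right)^{2} + 360\right) = - 2360 \left(\left(\frac{19}{3}\right)^{2} + 360\right) = - 2360 \left(\frac{361}{9} + 360\right) = \left(-2360\right) \frac{3601}{9} = - \frac{8498360}{9}$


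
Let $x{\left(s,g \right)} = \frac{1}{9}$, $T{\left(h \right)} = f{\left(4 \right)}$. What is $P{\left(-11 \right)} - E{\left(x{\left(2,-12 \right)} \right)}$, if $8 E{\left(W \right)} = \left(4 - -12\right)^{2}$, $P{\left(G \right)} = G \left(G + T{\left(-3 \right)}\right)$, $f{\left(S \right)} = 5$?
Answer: $34$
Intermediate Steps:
$T{\left(h \right)} = 5$
$x{\left(s,g \right)} = \frac{1}{9}$
$P{\left(G \right)} = G \left(5 + G\right)$ ($P{\left(G \right)} = G \left(G + 5\right) = G \left(5 + G\right)$)
$E{\left(W \right)} = 32$ ($E{\left(W \right)} = \frac{\left(4 - -12\right)^{2}}{8} = \frac{\left(4 + 12\right)^{2}}{8} = \frac{16^{2}}{8} = \frac{1}{8} \cdot 256 = 32$)
$P{\left(-11 \right)} - E{\left(x{\left(2,-12 \right)} \right)} = - 11 \left(5 - 11\right) - 32 = \left(-11\right) \left(-6\right) - 32 = 66 - 32 = 34$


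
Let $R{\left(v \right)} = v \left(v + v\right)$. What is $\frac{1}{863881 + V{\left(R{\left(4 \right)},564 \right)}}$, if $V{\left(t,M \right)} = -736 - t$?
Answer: $\frac{1}{863113} \approx 1.1586 \cdot 10^{-6}$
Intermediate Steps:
$R{\left(v \right)} = 2 v^{2}$ ($R{\left(v \right)} = v 2 v = 2 v^{2}$)
$\frac{1}{863881 + V{\left(R{\left(4 \right)},564 \right)}} = \frac{1}{863881 - \left(736 + 2 \cdot 4^{2}\right)} = \frac{1}{863881 - \left(736 + 2 \cdot 16\right)} = \frac{1}{863881 - 768} = \frac{1}{863113}$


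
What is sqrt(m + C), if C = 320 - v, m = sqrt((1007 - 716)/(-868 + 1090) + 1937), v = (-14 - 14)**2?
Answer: sqrt(-2540864 + 74*sqrt(10614190))/74 ≈ 20.493*I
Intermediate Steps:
v = 784 (v = (-28)**2 = 784)
m = sqrt(10614190)/74 (m = sqrt(291/222 + 1937) = sqrt(291*(1/222) + 1937) = sqrt(97/74 + 1937) = sqrt(143435/74) = sqrt(10614190)/74 ≈ 44.026)
C = -464 (C = 320 - 1*784 = 320 - 784 = -464)
sqrt(m + C) = sqrt(sqrt(10614190)/74 - 464) = sqrt(-464 + sqrt(10614190)/74)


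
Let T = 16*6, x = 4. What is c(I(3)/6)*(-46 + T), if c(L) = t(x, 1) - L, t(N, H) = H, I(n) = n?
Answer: 25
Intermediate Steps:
c(L) = 1 - L
T = 96
c(I(3)/6)*(-46 + T) = (1 - 3/6)*(-46 + 96) = (1 - 3/6)*50 = (1 - 1*½)*50 = (1 - ½)*50 = (½)*50 = 25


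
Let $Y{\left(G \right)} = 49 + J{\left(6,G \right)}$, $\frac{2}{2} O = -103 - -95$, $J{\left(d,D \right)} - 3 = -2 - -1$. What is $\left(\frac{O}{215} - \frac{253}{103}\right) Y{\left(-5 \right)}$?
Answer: $- \frac{2816169}{22145} \approx -127.17$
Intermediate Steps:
$J{\left(d,D \right)} = 2$ ($J{\left(d,D \right)} = 3 - 1 = 2$)
$O = -8$ ($O = -103 - -95 = -103 + 95 = -8$)
$Y{\left(G \right)} = 51$ ($Y{\left(G \right)} = 49 + 2 = 51$)
$\left(\frac{O}{215} - \frac{253}{103}\right) Y{\left(-5 \right)} = \left(- \frac{8}{215} - \frac{253}{103}\right) 51 = \left(- \frac{55219}{22145}\right) 51 = - \frac{2816169}{22145}$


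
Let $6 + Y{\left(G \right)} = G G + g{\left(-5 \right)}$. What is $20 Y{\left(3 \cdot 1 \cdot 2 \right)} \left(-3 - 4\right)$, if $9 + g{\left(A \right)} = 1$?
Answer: $-3080$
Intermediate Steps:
$g{\left(A \right)} = -8$ ($g{\left(A \right)} = -9 + 1 = -8$)
$Y{\left(G \right)} = -14 + G^{2}$ ($Y{\left(G \right)} = -6 + \left(G G - 8\right) = -6 + \left(G^{2} - 8\right) = -6 + \left(-8 + G^{2}\right) = -14 + G^{2}$)
$20 Y{\left(3 \cdot 1 \cdot 2 \right)} \left(-3 - 4\right) = 20 \left(-14 + \left(3 \cdot 1 \cdot 2\right)^{2}\right) \left(-3 - 4\right) = 20 \left(-14 + \left(3 \cdot 2\right)^{2}\right) \left(-7\right) = 20 \left(-14 + 6^{2}\right) \left(-7\right) = 20 \left(-14 + 36\right) \left(-7\right) = 20 \cdot 22 \left(-7\right) = 20 \left(-154\right) = -3080$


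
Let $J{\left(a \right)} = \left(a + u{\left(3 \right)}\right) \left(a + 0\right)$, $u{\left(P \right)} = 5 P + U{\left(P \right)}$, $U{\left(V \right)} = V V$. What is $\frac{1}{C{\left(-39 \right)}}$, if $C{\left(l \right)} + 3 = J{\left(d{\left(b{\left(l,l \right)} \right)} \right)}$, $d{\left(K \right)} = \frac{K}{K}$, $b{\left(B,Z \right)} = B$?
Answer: $\frac{1}{22} \approx 0.045455$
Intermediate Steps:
$d{\left(K \right)} = 1$
$U{\left(V \right)} = V^{2}$
$u{\left(P \right)} = P^{2} + 5 P$ ($u{\left(P \right)} = 5 P + P^{2} = P^{2} + 5 P$)
$J{\left(a \right)} = a \left(24 + a\right)$ ($J{\left(a \right)} = \left(a + 3 \left(5 + 3\right)\right) \left(a + 0\right) = \left(a + 3 \cdot 8\right) a = \left(a + 24\right) a = \left(24 + a\right) a = a \left(24 + a\right)$)
$C{\left(l \right)} = 22$ ($C{\left(l \right)} = -3 + 1 \left(24 + 1\right) = -3 + 1 \cdot 25 = -3 + 25 = 22$)
$\frac{1}{C{\left(-39 \right)}} = \frac{1}{22}$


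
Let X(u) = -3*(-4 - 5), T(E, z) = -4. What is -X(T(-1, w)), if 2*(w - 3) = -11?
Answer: -27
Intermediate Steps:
w = -5/2 (w = 3 + (1/2)*(-11) = 3 - 11/2 = -5/2 ≈ -2.5000)
X(u) = 27 (X(u) = -3*(-9) = 27)
-X(T(-1, w)) = -1*27 = -27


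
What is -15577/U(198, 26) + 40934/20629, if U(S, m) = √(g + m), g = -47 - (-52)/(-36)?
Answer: 40934/20629 + 46731*I*√202/202 ≈ 1.9843 + 3288.0*I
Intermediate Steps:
g = -436/9 (g = -47 - (-52)*(-1)/36 = -47 - 1*13/9 = -47 - 13/9 = -436/9 ≈ -48.444)
U(S, m) = √(-436/9 + m)
-15577/U(198, 26) + 40934/20629 = -15577*3/√(-436 + 9*26) + 40934/20629 = -15577*3/√(-436 + 234) + 40934*(1/20629) = -15577*(-3*I*√202/202) + 40934/20629 = -(-46731)*I*√202/202 + 40934/20629 = 46731*I*√202/202 + 40934/20629 = 40934/20629 + 46731*I*√202/202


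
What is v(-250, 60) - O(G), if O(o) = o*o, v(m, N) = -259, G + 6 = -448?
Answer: -206375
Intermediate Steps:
G = -454 (G = -6 - 448 = -454)
O(o) = o²
v(-250, 60) - O(G) = -259 - 1*(-454)² = -259 - 1*206116 = -259 - 206116 = -206375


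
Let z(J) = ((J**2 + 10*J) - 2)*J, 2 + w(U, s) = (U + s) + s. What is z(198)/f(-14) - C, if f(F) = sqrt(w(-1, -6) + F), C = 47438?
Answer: -47438 - 8154036*I*sqrt(29)/29 ≈ -47438.0 - 1.5142e+6*I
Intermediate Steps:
w(U, s) = -2 + U + 2*s (w(U, s) = -2 + ((U + s) + s) = -2 + (U + 2*s) = -2 + U + 2*s)
f(F) = sqrt(-15 + F) (f(F) = sqrt((-2 - 1 + 2*(-6)) + F) = sqrt((-2 - 1 - 12) + F) = sqrt(-15 + F))
z(J) = J*(-2 + J**2 + 10*J) (z(J) = (-2 + J**2 + 10*J)*J = J*(-2 + J**2 + 10*J))
z(198)/f(-14) - C = (198*(-2 + 198**2 + 10*198))/(sqrt(-15 - 14)) - 1*47438 = (198*(-2 + 39204 + 1980))/(sqrt(-29)) - 47438 = (198*41182)/((I*sqrt(29))) - 47438 = 8154036*(-I*sqrt(29)/29) - 47438 = -8154036*I*sqrt(29)/29 - 47438 = -47438 - 8154036*I*sqrt(29)/29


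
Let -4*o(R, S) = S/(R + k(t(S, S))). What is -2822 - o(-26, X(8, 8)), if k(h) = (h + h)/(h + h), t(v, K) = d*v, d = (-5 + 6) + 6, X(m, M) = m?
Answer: -70552/25 ≈ -2822.1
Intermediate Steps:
d = 7 (d = 1 + 6 = 7)
t(v, K) = 7*v
k(h) = 1 (k(h) = (2*h)/((2*h)) = (2*h)*(1/(2*h)) = 1)
o(R, S) = -S/(4*(1 + R)) (o(R, S) = -S/(4*(R + 1)) = -S/(4*(1 + R)))
-2822 - o(-26, X(8, 8)) = -2822 - (-1)*8/(4 + 4*(-26)) = -2822 - (-1)*8/(4 - 104) = -2822 - (-1)*8/(-100) = -2822 - (-1)*8*(-1)/100 = -2822 - 1*2/25 = -2822 - 2/25 = -70552/25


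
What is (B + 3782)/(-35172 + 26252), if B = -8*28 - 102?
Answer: -432/1115 ≈ -0.38744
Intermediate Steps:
B = -326 (B = -224 - 102 = -326)
(B + 3782)/(-35172 + 26252) = (-326 + 3782)/(-35172 + 26252) = 3456/(-8920) = 3456*(-1/8920) = -432/1115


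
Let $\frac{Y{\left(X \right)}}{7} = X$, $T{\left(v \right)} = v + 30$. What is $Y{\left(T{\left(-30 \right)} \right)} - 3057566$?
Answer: $-3057566$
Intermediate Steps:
$T{\left(v \right)} = 30 + v$
$Y{\left(X \right)} = 7 X$
$Y{\left(T{\left(-30 \right)} \right)} - 3057566 = 7 \left(30 - 30\right) - 3057566 = 7 \cdot 0 - 3057566 = 0 - 3057566 = -3057566$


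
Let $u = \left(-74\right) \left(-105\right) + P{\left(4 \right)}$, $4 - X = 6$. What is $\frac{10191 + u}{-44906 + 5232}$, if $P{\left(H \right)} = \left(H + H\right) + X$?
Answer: $- \frac{17967}{39674} \approx -0.45287$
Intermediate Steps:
$X = -2$ ($X = 4 - 6 = -2$)
$P{\left(H \right)} = -2 + 2 H$ ($P{\left(H \right)} = \left(H + H\right) - 2 = 2 H - 2 = -2 + 2 H$)
$u = 7776$ ($u = \left(-74\right) \left(-105\right) + \left(-2 + 2 \cdot 4\right) = 7770 + \left(-2 + 8\right) = 7770 + 6 = 7776$)
$\frac{10191 + u}{-44906 + 5232} = \frac{10191 + 7776}{-44906 + 5232} = \frac{17967}{-39674} = 17967 \left(- \frac{1}{39674}\right) = - \frac{17967}{39674}$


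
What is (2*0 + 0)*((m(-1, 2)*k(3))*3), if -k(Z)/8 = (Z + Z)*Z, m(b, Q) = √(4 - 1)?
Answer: 0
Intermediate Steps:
m(b, Q) = √3
k(Z) = -16*Z² (k(Z) = -8*(Z + Z)*Z = -8*2*Z*Z = -16*Z²)
(2*0 + 0)*((m(-1, 2)*k(3))*3) = (2*0 + 0)*((√3*(-16*3²))*3) = (0 + 0)*((√3*(-16*9))*3) = 0*((√3*(-144))*3) = 0*(-144*√3*3) = 0*(-432*√3) = 0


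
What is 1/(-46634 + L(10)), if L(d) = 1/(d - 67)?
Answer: -57/2658139 ≈ -2.1444e-5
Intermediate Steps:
L(d) = 1/(-67 + d)
1/(-46634 + L(10)) = 1/(-46634 + 1/(-67 + 10)) = 1/(-46634 + 1/(-57)) = 1/(-46634 - 1/57) = 1/(-2658139/57) = -57/2658139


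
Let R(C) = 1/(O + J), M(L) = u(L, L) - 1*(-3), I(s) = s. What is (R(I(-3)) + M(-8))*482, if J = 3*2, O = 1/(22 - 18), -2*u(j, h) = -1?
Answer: 44103/25 ≈ 1764.1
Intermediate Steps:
u(j, h) = ½ (u(j, h) = -½*(-1) = ½)
M(L) = 7/2 (M(L) = ½ - 1*(-3) = ½ + 3 = 7/2)
O = ¼ (O = 1/4 = ¼ ≈ 0.25000)
J = 6
R(C) = 4/25 (R(C) = 1/(¼ + 6) = 1/(25/4) = 4/25)
(R(I(-3)) + M(-8))*482 = (4/25 + 7/2)*482 = (183/50)*482 = 44103/25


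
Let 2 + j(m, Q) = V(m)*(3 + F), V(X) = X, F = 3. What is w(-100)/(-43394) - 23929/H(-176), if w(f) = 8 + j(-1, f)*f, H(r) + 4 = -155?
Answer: 519123277/3449823 ≈ 150.48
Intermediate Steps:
j(m, Q) = -2 + 6*m (j(m, Q) = -2 + m*(3 + 3) = -2 + m*6 = -2 + 6*m)
H(r) = -159 (H(r) = -4 - 155 = -159)
w(f) = 8 - 8*f (w(f) = 8 + (-2 + 6*(-1))*f = 8 + (-2 - 6)*f = 8 - 8*f)
w(-100)/(-43394) - 23929/H(-176) = (8 - 8*(-100))/(-43394) - 23929/(-159) = (8 + 800)*(-1/43394) - 23929*(-1/159) = 808*(-1/43394) + 23929/159 = -404/21697 + 23929/159 = 519123277/3449823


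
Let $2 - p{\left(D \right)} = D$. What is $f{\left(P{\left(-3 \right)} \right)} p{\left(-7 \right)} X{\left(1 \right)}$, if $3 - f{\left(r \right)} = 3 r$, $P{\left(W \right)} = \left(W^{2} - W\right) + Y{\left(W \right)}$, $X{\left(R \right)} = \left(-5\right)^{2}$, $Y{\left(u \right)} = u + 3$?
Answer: $-7425$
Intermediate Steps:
$Y{\left(u \right)} = 3 + u$
$X{\left(R \right)} = 25$
$p{\left(D \right)} = 2 - D$
$P{\left(W \right)} = 3 + W^{2}$ ($P{\left(W \right)} = \left(W^{2} - W\right) + \left(3 + W\right) = 3 + W^{2}$)
$f{\left(r \right)} = 3 - 3 r$
$f{\left(P{\left(-3 \right)} \right)} p{\left(-7 \right)} X{\left(1 \right)} = \left(3 - 3 \left(3 + \left(-3\right)^{2}\right)\right) \left(2 - -7\right) 25 = \left(3 - 3 \left(3 + 9\right)\right) \left(2 + 7\right) 25 = \left(3 - 36\right) 9 \cdot 25 = \left(-33\right) 9 \cdot 25 = \left(-297\right) 25 = -7425$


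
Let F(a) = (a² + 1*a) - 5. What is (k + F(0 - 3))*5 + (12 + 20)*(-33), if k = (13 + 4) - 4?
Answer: -986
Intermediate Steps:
F(a) = -5 + a + a² (F(a) = (a² + a) - 5 = (a + a²) - 5 = -5 + a + a²)
k = 13 (k = 17 - 4 = 13)
(k + F(0 - 3))*5 + (12 + 20)*(-33) = (13 + (-5 + (0 - 3) + (0 - 3)²))*5 + (12 + 20)*(-33) = (13 + (-5 - 3 + (-3)²))*5 + 32*(-33) = (13 + (-5 - 3 + 9))*5 - 1056 = (13 + 1)*5 - 1056 = 14*5 - 1056 = 70 - 1056 = -986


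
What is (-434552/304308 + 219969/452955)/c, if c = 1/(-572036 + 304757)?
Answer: 964388475604987/3828828615 ≈ 2.5188e+5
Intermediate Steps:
c = -1/267279 (c = 1/(-267279) = -1/267279 ≈ -3.7414e-6)
(-434552/304308 + 219969/452955)/c = (-434552/304308 + 219969/452955)/(-1/267279) = (-434552*1/304308 + 219969*(1/452955))*(-267279) = (-108638/76077 + 73323/150985)*(-267279) = -10824514559/11486485845*(-267279) = 964388475604987/3828828615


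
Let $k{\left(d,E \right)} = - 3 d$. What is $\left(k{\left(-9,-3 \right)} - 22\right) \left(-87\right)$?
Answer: $-435$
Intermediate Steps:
$\left(k{\left(-9,-3 \right)} - 22\right) \left(-87\right) = \left(\left(-3\right) \left(-9\right) - 22\right) \left(-87\right) = \left(27 - 22\right) \left(-87\right) = 5 \left(-87\right) = -435$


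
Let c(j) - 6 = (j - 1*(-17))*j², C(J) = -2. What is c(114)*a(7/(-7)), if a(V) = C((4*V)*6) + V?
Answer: -5107446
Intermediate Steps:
a(V) = -2 + V
c(j) = 6 + j²*(17 + j) (c(j) = 6 + (j - 1*(-17))*j² = 6 + (j + 17)*j² = 6 + (17 + j)*j² = 6 + j²*(17 + j))
c(114)*a(7/(-7)) = (6 + 114³ + 17*114²)*(-2 + 7/(-7)) = (6 + 1481544 + 17*12996)*(-2 + 7*(-⅐)) = (6 + 1481544 + 220932)*(-2 - 1) = 1702482*(-3) = -5107446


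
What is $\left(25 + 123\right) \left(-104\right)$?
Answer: $-15392$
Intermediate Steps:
$\left(25 + 123\right) \left(-104\right) = 148 \left(-104\right) = -15392$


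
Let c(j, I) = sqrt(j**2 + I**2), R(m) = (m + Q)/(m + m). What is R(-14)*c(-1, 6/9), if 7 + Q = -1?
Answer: 11*sqrt(13)/42 ≈ 0.94431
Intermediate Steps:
Q = -8 (Q = -7 - 1 = -8)
R(m) = (-8 + m)/(2*m) (R(m) = (m - 8)/(m + m) = (-8 + m)/((2*m)) = (-8 + m)*(1/(2*m)) = (-8 + m)/(2*m))
c(j, I) = sqrt(I**2 + j**2)
R(-14)*c(-1, 6/9) = ((1/2)*(-8 - 14)/(-14))*sqrt((6/9)**2 + (-1)**2) = ((1/2)*(-1/14)*(-22))*sqrt((6*(1/9))**2 + 1) = 11*sqrt((2/3)**2 + 1)/14 = 11*sqrt(4/9 + 1)/14 = 11*sqrt(13/9)/14 = 11*(sqrt(13)/3)/14 = 11*sqrt(13)/42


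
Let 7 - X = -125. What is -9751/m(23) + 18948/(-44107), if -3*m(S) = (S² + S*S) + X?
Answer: 181101993/7498190 ≈ 24.153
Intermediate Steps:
X = 132 (X = 7 - 1*(-125) = 7 + 125 = 132)
m(S) = -44 - 2*S²/3 (m(S) = -((S² + S*S) + 132)/3 = -((S² + S²) + 132)/3 = -(2*S² + 132)/3 = -(132 + 2*S²)/3 = -44 - 2*S²/3)
-9751/m(23) + 18948/(-44107) = -9751/(-44 - ⅔*23²) + 18948/(-44107) = -9751/(-44 - ⅔*529) + 18948*(-1/44107) = -9751/(-44 - 1058/3) - 18948/44107 = -9751/(-1190/3) - 18948/44107 = -9751*(-3/1190) - 18948/44107 = 4179/170 - 18948/44107 = 181101993/7498190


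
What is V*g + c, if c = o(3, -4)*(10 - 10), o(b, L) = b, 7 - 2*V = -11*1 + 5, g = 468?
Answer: 3042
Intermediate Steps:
V = 13/2 (V = 7/2 - (-11*1 + 5)/2 = 7/2 - (-11 + 5)/2 = 7/2 - 1/2*(-6) = 7/2 + 3 = 13/2 ≈ 6.5000)
c = 0 (c = 3*(10 - 10) = 3*0 = 0)
V*g + c = (13/2)*468 + 0 = 3042 + 0 = 3042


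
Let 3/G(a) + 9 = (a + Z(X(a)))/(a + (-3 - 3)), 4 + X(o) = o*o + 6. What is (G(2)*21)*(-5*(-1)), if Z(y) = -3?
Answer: -36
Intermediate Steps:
X(o) = 2 + o² (X(o) = -4 + (o*o + 6) = -4 + (o² + 6) = -4 + (6 + o²) = 2 + o²)
G(a) = 3/(-9 + (-3 + a)/(-6 + a)) (G(a) = 3/(-9 + (a - 3)/(a + (-3 - 3))) = 3/(-9 + (-3 + a)/(a - 6)) = 3/(-9 + (-3 + a)/(-6 + a)))
(G(2)*21)*(-5*(-1)) = ((3*(6 - 1*2)/(-51 + 8*2))*21)*(-5*(-1)) = ((3*(6 - 2)/(-51 + 16))*21)*5 = ((3*4/(-35))*21)*5 = ((3*(-1/35)*4)*21)*5 = -12/35*21*5 = -36/5*5 = -36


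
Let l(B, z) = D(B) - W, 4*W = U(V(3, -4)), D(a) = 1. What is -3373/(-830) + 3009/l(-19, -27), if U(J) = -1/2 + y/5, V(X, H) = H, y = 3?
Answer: 33343449/10790 ≈ 3090.2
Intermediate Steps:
U(J) = ⅒ (U(J) = -1/2 + 3/5 = -1*½ + 3*(⅕) = -½ + ⅗ = ⅒)
W = 1/40 (W = (¼)*(⅒) = 1/40 ≈ 0.025000)
l(B, z) = 39/40 (l(B, z) = 1 - 1*1/40 = 1 - 1/40 = 39/40)
-3373/(-830) + 3009/l(-19, -27) = -3373/(-830) + 3009/(39/40) = -3373*(-1/830) + 3009*(40/39) = 3373/830 + 40120/13 = 33343449/10790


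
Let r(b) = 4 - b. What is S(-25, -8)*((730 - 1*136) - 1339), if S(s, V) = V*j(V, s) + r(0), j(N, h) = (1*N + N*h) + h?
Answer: 992340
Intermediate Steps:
j(N, h) = N + h + N*h (j(N, h) = (N + N*h) + h = N + h + N*h)
S(s, V) = 4 + V*(V + s + V*s) (S(s, V) = V*(V + s + V*s) + (4 - 1*0) = V*(V + s + V*s) + (4 + 0) = V*(V + s + V*s) + 4 = 4 + V*(V + s + V*s))
S(-25, -8)*((730 - 1*136) - 1339) = (4 - 8*(-8 - 25 - 8*(-25)))*((730 - 1*136) - 1339) = (4 - 8*(-8 - 25 + 200))*((730 - 136) - 1339) = (4 - 8*167)*(594 - 1339) = (4 - 1336)*(-745) = -1332*(-745) = 992340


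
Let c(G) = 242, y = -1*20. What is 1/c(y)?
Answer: 1/242 ≈ 0.0041322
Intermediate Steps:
y = -20
1/c(y) = 1/242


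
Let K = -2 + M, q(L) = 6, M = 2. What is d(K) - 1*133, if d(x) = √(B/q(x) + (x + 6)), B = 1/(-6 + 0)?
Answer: -133 + √215/6 ≈ -130.56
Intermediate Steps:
B = -⅙ (B = 1/(-6) = -⅙ ≈ -0.16667)
K = 0 (K = -2 + 2 = 0)
d(x) = √(215/36 + x) (d(x) = √(-⅙/6 + (x + 6)) = √(-⅙*⅙ + (6 + x)) = √(-1/36 + (6 + x)) = √(215/36 + x))
d(K) - 1*133 = √(215 + 36*0)/6 - 1*133 = √(215 + 0)/6 - 133 = √215/6 - 133 = -133 + √215/6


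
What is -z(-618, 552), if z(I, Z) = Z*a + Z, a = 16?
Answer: -9384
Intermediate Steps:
z(I, Z) = 17*Z (z(I, Z) = Z*16 + Z = 16*Z + Z = 17*Z)
-z(-618, 552) = -17*552 = -1*9384 = -9384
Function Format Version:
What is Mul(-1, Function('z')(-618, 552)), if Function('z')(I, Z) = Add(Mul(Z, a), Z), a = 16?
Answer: -9384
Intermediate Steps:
Function('z')(I, Z) = Mul(17, Z) (Function('z')(I, Z) = Add(Mul(Z, 16), Z) = Add(Mul(16, Z), Z) = Mul(17, Z))
Mul(-1, Function('z')(-618, 552)) = Mul(-1, Mul(17, 552)) = Mul(-1, 9384) = -9384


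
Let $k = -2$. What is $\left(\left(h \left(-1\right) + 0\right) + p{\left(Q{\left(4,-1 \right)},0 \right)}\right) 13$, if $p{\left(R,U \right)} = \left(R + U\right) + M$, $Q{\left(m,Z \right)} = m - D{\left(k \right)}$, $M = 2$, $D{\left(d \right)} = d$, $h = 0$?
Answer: $104$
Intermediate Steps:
$Q{\left(m,Z \right)} = 2 + m$ ($Q{\left(m,Z \right)} = m - -2 = m + 2 = 2 + m$)
$p{\left(R,U \right)} = 2 + R + U$ ($p{\left(R,U \right)} = \left(R + U\right) + 2 = 2 + R + U$)
$\left(\left(h \left(-1\right) + 0\right) + p{\left(Q{\left(4,-1 \right)},0 \right)}\right) 13 = \left(\left(0 \left(-1\right) + 0\right) + \left(2 + \left(2 + 4\right) + 0\right)\right) 13 = \left(\left(0 + 0\right) + \left(2 + 6 + 0\right)\right) 13 = \left(0 + 8\right) 13 = 8 \cdot 13 = 104$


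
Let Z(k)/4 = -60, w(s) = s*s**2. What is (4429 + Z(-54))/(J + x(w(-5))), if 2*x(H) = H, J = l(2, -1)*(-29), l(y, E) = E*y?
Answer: -8378/9 ≈ -930.89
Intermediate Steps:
w(s) = s**3
Z(k) = -240 (Z(k) = 4*(-60) = -240)
J = 58 (J = -1*2*(-29) = -2*(-29) = 58)
x(H) = H/2
(4429 + Z(-54))/(J + x(w(-5))) = (4429 - 240)/(58 + (1/2)*(-5)**3) = 4189/(58 + (1/2)*(-125)) = 4189/(58 - 125/2) = 4189/(-9/2) = 4189*(-2/9) = -8378/9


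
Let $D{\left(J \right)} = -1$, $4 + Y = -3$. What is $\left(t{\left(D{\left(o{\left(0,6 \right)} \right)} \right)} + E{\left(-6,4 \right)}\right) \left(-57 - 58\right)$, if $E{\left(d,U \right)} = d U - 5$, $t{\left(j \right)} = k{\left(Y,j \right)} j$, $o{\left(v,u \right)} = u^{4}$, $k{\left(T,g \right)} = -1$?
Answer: $3220$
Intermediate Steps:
$Y = -7$ ($Y = -4 - 3 = -7$)
$t{\left(j \right)} = - j$
$E{\left(d,U \right)} = -5 + U d$ ($E{\left(d,U \right)} = U d - 5 = -5 + U d$)
$\left(t{\left(D{\left(o{\left(0,6 \right)} \right)} \right)} + E{\left(-6,4 \right)}\right) \left(-57 - 58\right) = \left(\left(-1\right) \left(-1\right) + \left(-5 + 4 \left(-6\right)\right)\right) \left(-57 - 58\right) = \left(1 - 29\right) \left(-57 - 58\right) = \left(1 - 29\right) \left(-115\right) = \left(-28\right) \left(-115\right) = 3220$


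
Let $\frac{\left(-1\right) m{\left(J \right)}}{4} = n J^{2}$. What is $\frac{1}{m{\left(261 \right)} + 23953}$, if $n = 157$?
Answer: $- \frac{1}{42756035} \approx -2.3389 \cdot 10^{-8}$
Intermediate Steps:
$m{\left(J \right)} = - 628 J^{2}$ ($m{\left(J \right)} = - 4 \cdot 157 J^{2} = - 628 J^{2}$)
$\frac{1}{m{\left(261 \right)} + 23953} = \frac{1}{- 628 \cdot 261^{2} + 23953} = \frac{1}{\left(-628\right) 68121 + 23953} = \frac{1}{-42779988 + 23953} = \frac{1}{-42756035} = - \frac{1}{42756035}$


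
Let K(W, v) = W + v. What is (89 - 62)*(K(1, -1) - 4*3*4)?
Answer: -1296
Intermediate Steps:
(89 - 62)*(K(1, -1) - 4*3*4) = (89 - 62)*((1 - 1) - 4*3*4) = 27*(0 - 12*4) = 27*(0 - 48) = 27*(-48) = -1296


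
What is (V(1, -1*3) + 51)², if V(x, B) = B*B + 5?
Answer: 4225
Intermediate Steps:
V(x, B) = 5 + B² (V(x, B) = B² + 5 = 5 + B²)
(V(1, -1*3) + 51)² = ((5 + (-1*3)²) + 51)² = ((5 + (-3)²) + 51)² = ((5 + 9) + 51)² = (14 + 51)² = 65² = 4225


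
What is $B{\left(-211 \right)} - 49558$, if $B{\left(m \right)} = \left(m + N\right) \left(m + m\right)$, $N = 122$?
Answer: $-12000$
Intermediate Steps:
$B{\left(m \right)} = 2 m \left(122 + m\right)$ ($B{\left(m \right)} = \left(m + 122\right) \left(m + m\right) = \left(122 + m\right) 2 m = 2 m \left(122 + m\right)$)
$B{\left(-211 \right)} - 49558 = 2 \left(-211\right) \left(122 - 211\right) - 49558 = 2 \left(-211\right) \left(-89\right) - 49558 = 37558 - 49558 = -12000$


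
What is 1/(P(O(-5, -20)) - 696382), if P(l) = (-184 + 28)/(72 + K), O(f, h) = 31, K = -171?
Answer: -33/22980554 ≈ -1.4360e-6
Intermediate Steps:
P(l) = 52/33 (P(l) = (-184 + 28)/(72 - 171) = -156/(-99) = -156*(-1/99) = 52/33)
1/(P(O(-5, -20)) - 696382) = 1/(52/33 - 696382) = 1/(-22980554/33) = -33/22980554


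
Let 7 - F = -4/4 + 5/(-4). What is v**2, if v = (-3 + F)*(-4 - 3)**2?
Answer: 1500625/16 ≈ 93789.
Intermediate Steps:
F = 37/4 (F = 7 - (-4/4 + 5/(-4)) = 7 - (-4*1/4 + 5*(-1/4)) = 7 - (-1 - 5/4) = 7 - 1*(-9/4) = 7 + 9/4 = 37/4 ≈ 9.2500)
v = 1225/4 (v = (-3 + 37/4)*(-4 - 3)**2 = (25/4)*(-7)**2 = (25/4)*49 = 1225/4 ≈ 306.25)
v**2 = (1225/4)**2 = 1500625/16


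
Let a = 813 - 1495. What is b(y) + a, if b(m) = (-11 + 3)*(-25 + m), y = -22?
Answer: -306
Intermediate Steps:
b(m) = 200 - 8*m (b(m) = -8*(-25 + m) = 200 - 8*m)
a = -682
b(y) + a = (200 - 8*(-22)) - 682 = (200 + 176) - 682 = 376 - 682 = -306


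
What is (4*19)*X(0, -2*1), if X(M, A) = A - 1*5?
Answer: -532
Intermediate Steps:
X(M, A) = -5 + A (X(M, A) = A - 5 = -5 + A)
(4*19)*X(0, -2*1) = (4*19)*(-5 - 2*1) = 76*(-5 - 2) = 76*(-7) = -532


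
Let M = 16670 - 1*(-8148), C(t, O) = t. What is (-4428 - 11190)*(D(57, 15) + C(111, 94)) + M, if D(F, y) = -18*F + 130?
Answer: 12284948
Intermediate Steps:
D(F, y) = 130 - 18*F
M = 24818 (M = 16670 + 8148 = 24818)
(-4428 - 11190)*(D(57, 15) + C(111, 94)) + M = (-4428 - 11190)*((130 - 18*57) + 111) + 24818 = -15618*((130 - 1026) + 111) + 24818 = -15618*(-896 + 111) + 24818 = -15618*(-785) + 24818 = 12260130 + 24818 = 12284948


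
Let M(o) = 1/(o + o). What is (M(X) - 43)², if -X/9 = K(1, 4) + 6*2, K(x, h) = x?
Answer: 101263969/54756 ≈ 1849.4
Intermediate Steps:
X = -117 (X = -9*(1 + 6*2) = -9*(1 + 12) = -9*13 = -117)
M(o) = 1/(2*o)
(M(X) - 43)² = ((½)/(-117) - 43)² = ((½)*(-1/117) - 43)² = (-1/234 - 43)² = (-10063/234)² = 101263969/54756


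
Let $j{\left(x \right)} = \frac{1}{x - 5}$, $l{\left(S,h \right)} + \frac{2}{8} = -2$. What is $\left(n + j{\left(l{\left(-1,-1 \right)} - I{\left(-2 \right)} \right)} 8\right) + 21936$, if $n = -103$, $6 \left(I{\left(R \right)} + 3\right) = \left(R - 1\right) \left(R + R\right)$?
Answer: $\frac{545793}{25} \approx 21832.0$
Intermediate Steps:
$l{\left(S,h \right)} = - \frac{9}{4}$ ($l{\left(S,h \right)} = - \frac{1}{4} - 2 = - \frac{9}{4}$)
$I{\left(R \right)} = -3 + \frac{R \left(-1 + R\right)}{3}$ ($I{\left(R \right)} = -3 + \frac{\left(R - 1\right) \left(R + R\right)}{6} = -3 + \frac{\left(-1 + R\right) 2 R}{6} = -3 + \frac{2 R \left(-1 + R\right)}{6} = -3 + \frac{R \left(-1 + R\right)}{3}$)
$j{\left(x \right)} = \frac{1}{-5 + x}$
$\left(n + j{\left(l{\left(-1,-1 \right)} - I{\left(-2 \right)} \right)} 8\right) + 21936 = \left(-103 + \frac{1}{-5 - \left(- \frac{3}{4} + \frac{2}{3} + \frac{4}{3}\right)} 8\right) + 21936 = \left(-103 + \frac{1}{-5 - \left(- \frac{1}{12} + \frac{4}{3}\right)} 8\right) + 21936 = \left(-103 + \frac{1}{-5 - \frac{5}{4}} \cdot 8\right) + 21936 = \left(-103 + \frac{1}{- \frac{25}{4}} \cdot 8\right) + 21936 = \left(-103 - \frac{32}{25}\right) + 21936 = - \frac{2607}{25} + 21936 = \frac{545793}{25}$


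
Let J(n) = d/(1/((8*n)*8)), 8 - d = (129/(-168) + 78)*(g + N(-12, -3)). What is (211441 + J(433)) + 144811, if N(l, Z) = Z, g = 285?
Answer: -4220821964/7 ≈ -6.0297e+8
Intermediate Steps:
d = -609601/28 (d = 8 - (129/(-168) + 78)*(285 - 3) = 8 - (129*(-1/168) + 78)*282 = 8 - (-43/56 + 78)*282 = 8 - 4325*282/56 = 8 - 1*609825/28 = 8 - 609825/28 = -609601/28 ≈ -21771.)
J(n) = -9753616*n/7 (J(n) = -609601*(8*n)*8/28 = -609601*64*n/28 = -9753616*n/7)
(211441 + J(433)) + 144811 = (211441 - 9753616/7*433) + 144811 = (211441 - 4223315728/7) + 144811 = -4221835641/7 + 144811 = -4220821964/7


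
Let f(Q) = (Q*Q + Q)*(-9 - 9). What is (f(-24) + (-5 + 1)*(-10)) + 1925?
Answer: -7971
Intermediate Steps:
f(Q) = -18*Q - 18*Q**2 (f(Q) = (Q**2 + Q)*(-18) = (Q + Q**2)*(-18) = -18*Q - 18*Q**2)
(f(-24) + (-5 + 1)*(-10)) + 1925 = (-18*(-24)*(1 - 24) + (-5 + 1)*(-10)) + 1925 = (-18*(-24)*(-23) - 4*(-10)) + 1925 = (-9936 + 40) + 1925 = -9896 + 1925 = -7971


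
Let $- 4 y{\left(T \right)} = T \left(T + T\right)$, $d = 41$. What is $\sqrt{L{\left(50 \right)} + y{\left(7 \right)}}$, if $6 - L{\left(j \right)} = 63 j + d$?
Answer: $\frac{7 i \sqrt{262}}{2} \approx 56.652 i$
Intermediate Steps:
$L{\left(j \right)} = -35 - 63 j$ ($L{\left(j \right)} = 6 - \left(63 j + 41\right) = 6 - \left(41 + 63 j\right) = -35 - 63 j$)
$y{\left(T \right)} = - \frac{T^{2}}{2}$ ($y{\left(T \right)} = - \frac{T \left(T + T\right)}{4} = - \frac{T 2 T}{4} = - \frac{2 T^{2}}{4} = - \frac{T^{2}}{2}$)
$\sqrt{L{\left(50 \right)} + y{\left(7 \right)}} = \sqrt{\left(-35 - 3150\right) - \frac{7^{2}}{2}} = \sqrt{\left(-35 - 3150\right) - \frac{49}{2}} = \sqrt{-3185 - \frac{49}{2}} = \sqrt{- \frac{6419}{2}} = \frac{7 i \sqrt{262}}{2}$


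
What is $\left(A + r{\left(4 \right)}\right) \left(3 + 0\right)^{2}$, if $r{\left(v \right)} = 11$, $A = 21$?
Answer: $288$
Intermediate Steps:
$\left(A + r{\left(4 \right)}\right) \left(3 + 0\right)^{2} = \left(21 + 11\right) \left(3 + 0\right)^{2} = 32 \cdot 3^{2} = 32 \cdot 9 = 288$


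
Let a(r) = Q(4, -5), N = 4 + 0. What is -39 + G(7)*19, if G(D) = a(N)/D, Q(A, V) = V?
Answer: -368/7 ≈ -52.571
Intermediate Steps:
N = 4
a(r) = -5
G(D) = -5/D
-39 + G(7)*19 = -39 - 5/7*19 = -39 - 95/7 = -368/7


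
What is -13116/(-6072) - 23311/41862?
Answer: 8489950/5295543 ≈ 1.6032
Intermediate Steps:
-13116/(-6072) - 23311/41862 = -13116*(-1/6072) - 23311*1/41862 = 1093/506 - 23311/41862 = 8489950/5295543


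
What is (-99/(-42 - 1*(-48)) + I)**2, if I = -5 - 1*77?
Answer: 38809/4 ≈ 9702.3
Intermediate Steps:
I = -82 (I = -5 - 77 = -82)
(-99/(-42 - 1*(-48)) + I)**2 = (-99/(-42 - 1*(-48)) - 82)**2 = (-99/(-42 + 48) - 82)**2 = (-99/6 - 82)**2 = (-99*1/6 - 82)**2 = (-33/2 - 82)**2 = (-197/2)**2 = 38809/4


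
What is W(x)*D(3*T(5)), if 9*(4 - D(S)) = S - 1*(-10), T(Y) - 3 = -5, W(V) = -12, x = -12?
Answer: -128/3 ≈ -42.667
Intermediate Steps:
T(Y) = -2 (T(Y) = 3 - 5 = -2)
D(S) = 26/9 - S/9 (D(S) = 4 - (S - 1*(-10))/9 = 4 - (S + 10)/9 = 4 - (10 + S)/9 = 4 + (-10/9 - S/9) = 26/9 - S/9)
W(x)*D(3*T(5)) = -12*(26/9 - (-2)/3) = -12*(26/9 - ⅑*(-6)) = -12*(26/9 + ⅔) = -12*32/9 = -128/3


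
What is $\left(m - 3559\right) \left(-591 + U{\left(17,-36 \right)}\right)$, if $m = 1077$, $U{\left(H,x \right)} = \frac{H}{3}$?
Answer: $\frac{4358392}{3} \approx 1.4528 \cdot 10^{6}$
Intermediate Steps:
$U{\left(H,x \right)} = \frac{H}{3}$ ($U{\left(H,x \right)} = H \frac{1}{3} = \frac{H}{3}$)
$\left(m - 3559\right) \left(-591 + U{\left(17,-36 \right)}\right) = \left(1077 - 3559\right) \left(-591 + \frac{1}{3} \cdot 17\right) = - 2482 \left(-591 + \frac{17}{3}\right) = \left(-2482\right) \left(- \frac{1756}{3}\right) = \frac{4358392}{3}$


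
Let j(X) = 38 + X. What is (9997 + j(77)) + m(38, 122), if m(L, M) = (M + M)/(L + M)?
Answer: 404541/40 ≈ 10114.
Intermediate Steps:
m(L, M) = 2*M/(L + M) (m(L, M) = (2*M)/(L + M) = 2*M/(L + M))
(9997 + j(77)) + m(38, 122) = (9997 + (38 + 77)) + 2*122/(38 + 122) = (9997 + 115) + 2*122/160 = 10112 + 2*122*(1/160) = 10112 + 61/40 = 404541/40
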